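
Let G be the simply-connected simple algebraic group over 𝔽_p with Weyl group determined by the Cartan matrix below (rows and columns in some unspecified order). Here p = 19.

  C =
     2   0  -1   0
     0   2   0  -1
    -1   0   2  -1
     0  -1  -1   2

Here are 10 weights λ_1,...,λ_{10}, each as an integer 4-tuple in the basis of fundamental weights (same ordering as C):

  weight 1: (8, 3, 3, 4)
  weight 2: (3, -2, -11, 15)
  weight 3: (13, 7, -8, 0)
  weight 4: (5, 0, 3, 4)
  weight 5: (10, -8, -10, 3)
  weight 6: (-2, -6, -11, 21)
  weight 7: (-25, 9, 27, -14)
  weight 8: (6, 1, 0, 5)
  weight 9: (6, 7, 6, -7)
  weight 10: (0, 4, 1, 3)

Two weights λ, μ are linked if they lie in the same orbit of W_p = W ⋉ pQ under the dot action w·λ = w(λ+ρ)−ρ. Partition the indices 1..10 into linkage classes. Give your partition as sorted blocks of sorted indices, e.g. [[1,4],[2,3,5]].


Type A_4, rank 4, |W|=120; reorder rows/cols to standard.

λ_j+ρ reflected into Ā_19 (⟨·,θ^∨⟩≤19); 4-tuples as given:

  λ_1 → (6, 1, 4, 5);  λ_2 → (6, 1, 4, 5);  λ_3 → (7, 2, 1, 6);  λ_4 → (6, 1, 4, 5);  λ_5 → (1, 5, 2, 4);  λ_6 → (7, 2, 1, 6);  λ_7 → (6, 1, 4, 5);  λ_8 → (7, 2, 1, 6);  λ_9 → (7, 2, 1, 6);  λ_10 → (1, 5, 2, 4)

3 distinct reps among the 10 weights ⇒ 3 W_19-linkage classes:

[[1, 2, 4, 7], [3, 6, 8, 9], [5, 10]]


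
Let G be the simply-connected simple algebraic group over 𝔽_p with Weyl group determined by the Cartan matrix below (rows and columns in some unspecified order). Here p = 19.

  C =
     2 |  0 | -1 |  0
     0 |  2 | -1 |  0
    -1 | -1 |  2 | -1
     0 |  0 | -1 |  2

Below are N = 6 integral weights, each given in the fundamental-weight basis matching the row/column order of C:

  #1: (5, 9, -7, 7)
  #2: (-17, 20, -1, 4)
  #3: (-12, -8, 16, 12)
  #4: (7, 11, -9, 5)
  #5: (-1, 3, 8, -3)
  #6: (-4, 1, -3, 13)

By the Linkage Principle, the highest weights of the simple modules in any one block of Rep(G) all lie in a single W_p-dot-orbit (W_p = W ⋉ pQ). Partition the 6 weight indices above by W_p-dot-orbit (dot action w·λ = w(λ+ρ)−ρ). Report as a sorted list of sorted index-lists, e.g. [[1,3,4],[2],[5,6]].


Cartan matrix: type D_4 (|W|=192); un-permuting the 4 rows.

λ_j+ρ reflected into Ā_19 (⟨·,θ^∨⟩≤19); 4-tuples as given:

  λ_1 → (0, 4, 6, 2);  λ_2 → (2, 3, 0, 9);  λ_3 → (0, 4, 6, 2);  λ_4 → (0, 4, 6, 2);  λ_5 → (0, 4, 6, 2);  λ_6 → (2, 3, 0, 9)

2 distinct reps among the 6 weights ⇒ 2 W_19-linkage classes:

[[1, 3, 4, 5], [2, 6]]


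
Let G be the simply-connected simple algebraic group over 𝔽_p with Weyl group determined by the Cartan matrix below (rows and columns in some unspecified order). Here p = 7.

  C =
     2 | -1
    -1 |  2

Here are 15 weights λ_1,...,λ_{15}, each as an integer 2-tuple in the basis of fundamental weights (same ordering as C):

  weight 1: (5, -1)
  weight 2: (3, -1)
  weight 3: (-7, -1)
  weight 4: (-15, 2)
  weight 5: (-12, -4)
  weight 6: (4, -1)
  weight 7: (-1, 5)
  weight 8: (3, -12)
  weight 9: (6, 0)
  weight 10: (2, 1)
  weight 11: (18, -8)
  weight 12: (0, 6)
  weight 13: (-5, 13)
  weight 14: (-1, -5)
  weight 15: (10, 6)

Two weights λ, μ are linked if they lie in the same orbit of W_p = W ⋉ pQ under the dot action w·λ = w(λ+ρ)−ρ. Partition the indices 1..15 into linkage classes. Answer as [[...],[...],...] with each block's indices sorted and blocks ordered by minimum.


Root system A_2: the 2×2 matrix C matches after relabeling.

λ_j+ρ reflected into Ā_7 (⟨·,θ^∨⟩≤7); 2-tuples as given:

    λ_1+ρ ↦ (6, 0)
    λ_2+ρ ↦ (4, 0)
    λ_3+ρ ↦ (0, 6)
    λ_4+ρ ↦ (4, 0)
    λ_5+ρ ↦ (4, 0)
    λ_6+ρ ↦ (5, 0)
    λ_7+ρ ↦ (0, 6)
    λ_8+ρ ↦ (3, 0)
    λ_9+ρ ↦ (6, 0)
    λ_10+ρ ↦ (3, 2)
    λ_11+ρ ↦ (5, 0)
    λ_12+ρ ↦ (0, 6)
    λ_13+ρ ↦ (3, 0)
    λ_14+ρ ↦ (4, 0)
    λ_15+ρ ↦ (4, 0)

Linkage partition of the 15 weights (6 classes, p=7):

[[1, 9], [2, 4, 5, 14, 15], [3, 7, 12], [6, 11], [8, 13], [10]]


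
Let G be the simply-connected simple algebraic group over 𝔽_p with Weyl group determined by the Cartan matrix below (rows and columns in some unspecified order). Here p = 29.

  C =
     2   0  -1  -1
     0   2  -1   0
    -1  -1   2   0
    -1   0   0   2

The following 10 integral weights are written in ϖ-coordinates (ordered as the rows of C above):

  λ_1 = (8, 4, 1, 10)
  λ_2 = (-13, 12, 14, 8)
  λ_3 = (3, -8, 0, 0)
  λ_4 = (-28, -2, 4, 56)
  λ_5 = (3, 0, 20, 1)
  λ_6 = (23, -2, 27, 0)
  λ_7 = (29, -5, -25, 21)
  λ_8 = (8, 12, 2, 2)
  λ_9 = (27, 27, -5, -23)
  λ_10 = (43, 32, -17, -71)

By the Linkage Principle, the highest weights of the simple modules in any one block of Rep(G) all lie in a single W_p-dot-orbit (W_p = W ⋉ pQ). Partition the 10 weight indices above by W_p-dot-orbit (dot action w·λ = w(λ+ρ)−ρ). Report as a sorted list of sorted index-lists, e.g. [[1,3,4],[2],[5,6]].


A_4 Cartan matrix, 4 simple roots permuted; ρ=(1,1,1,1).

Folding the 10 weights λ_j+ρ into Ā_29 (reps in the given 4-coord order):

  λ_1 → (9, 5, 2, 11) · λ_2 → (9, 13, 3, 3) · λ_3 → (1, 1, 4, 1) · λ_4 → (1, 1, 4, 1) · λ_5 → (4, 1, 21, 2) · λ_6 → (1, 1, 4, 1) · λ_7 → (1, 1, 4, 1) · λ_8 → (9, 13, 3, 3) · λ_9 → (1, 1, 4, 1) · λ_10 → (9, 13, 3, 3)

Partition of {1..10} into 4 W_29-dot-orbits:

[[1], [2, 8, 10], [3, 4, 6, 7, 9], [5]]


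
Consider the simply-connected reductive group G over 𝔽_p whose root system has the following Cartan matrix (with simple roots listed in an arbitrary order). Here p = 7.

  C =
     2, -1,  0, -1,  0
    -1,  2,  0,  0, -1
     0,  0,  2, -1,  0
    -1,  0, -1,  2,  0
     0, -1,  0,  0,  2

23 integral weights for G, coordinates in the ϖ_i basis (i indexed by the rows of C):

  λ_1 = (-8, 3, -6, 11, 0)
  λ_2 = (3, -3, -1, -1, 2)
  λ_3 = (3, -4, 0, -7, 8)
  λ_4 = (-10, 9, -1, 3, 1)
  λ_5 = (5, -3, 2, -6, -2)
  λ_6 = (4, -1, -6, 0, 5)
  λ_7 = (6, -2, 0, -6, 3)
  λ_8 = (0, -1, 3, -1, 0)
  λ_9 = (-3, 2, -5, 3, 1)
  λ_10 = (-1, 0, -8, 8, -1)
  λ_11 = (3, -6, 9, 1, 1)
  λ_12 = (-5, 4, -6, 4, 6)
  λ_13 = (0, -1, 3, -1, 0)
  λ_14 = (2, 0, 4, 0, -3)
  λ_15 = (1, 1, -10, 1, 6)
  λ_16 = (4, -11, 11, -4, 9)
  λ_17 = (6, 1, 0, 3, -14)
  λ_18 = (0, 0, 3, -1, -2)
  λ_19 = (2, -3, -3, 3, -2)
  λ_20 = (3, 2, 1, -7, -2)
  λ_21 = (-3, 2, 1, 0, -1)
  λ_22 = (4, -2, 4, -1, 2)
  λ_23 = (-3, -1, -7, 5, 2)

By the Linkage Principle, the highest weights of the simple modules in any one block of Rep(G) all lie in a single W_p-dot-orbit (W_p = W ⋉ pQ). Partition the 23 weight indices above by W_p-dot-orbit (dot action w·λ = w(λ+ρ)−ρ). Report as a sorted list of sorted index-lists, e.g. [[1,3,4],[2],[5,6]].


Cartan matrix: type A_5 (|W|=720); un-permuting the 5 rows.

Folding the 23 weights λ_j+ρ into Ā_7 (reps in the given 5-coord order):

  1: (2, 2, 0, 0, 1);  2: (2, 2, 0, 0, 1);  3: (1, 1, 2, 1, 1);  4: (2, 2, 0, 0, 1);  5: (1, 1, 2, 1, 1);  6: (1, 0, 4, 0, 1);  7: (1, 1, 1, 1, 0);  8: (1, 0, 4, 0, 1);  9: (0, 1, 2, 2, 2);  10: (2, 0, 4, 0, 1);  11: (1, 1, 2, 1, 1);  12: (1, 0, 4, 0, 1);  13: (1, 0, 4, 0, 1);  14: (1, 1, 2, 1, 1);  15: (0, 1, 2, 2, 2);  16: (2, 2, 0, 0, 1);  17: (2, 0, 4, 0, 1);  18: (1, 0, 4, 0, 1);  19: (0, 1, 2, 2, 2);  20: (2, 0, 4, 0, 1);  21: (1, 1, 1, 1, 0);  22: (2, 2, 0, 0, 1);  23: (2, 0, 4, 0, 1)

The 23 indices split into 6 linkage classes (same alcove rep ⇔ same W_7-dot-orbit):

[[1, 2, 4, 16, 22], [3, 5, 11, 14], [6, 8, 12, 13, 18], [7, 21], [9, 15, 19], [10, 17, 20, 23]]


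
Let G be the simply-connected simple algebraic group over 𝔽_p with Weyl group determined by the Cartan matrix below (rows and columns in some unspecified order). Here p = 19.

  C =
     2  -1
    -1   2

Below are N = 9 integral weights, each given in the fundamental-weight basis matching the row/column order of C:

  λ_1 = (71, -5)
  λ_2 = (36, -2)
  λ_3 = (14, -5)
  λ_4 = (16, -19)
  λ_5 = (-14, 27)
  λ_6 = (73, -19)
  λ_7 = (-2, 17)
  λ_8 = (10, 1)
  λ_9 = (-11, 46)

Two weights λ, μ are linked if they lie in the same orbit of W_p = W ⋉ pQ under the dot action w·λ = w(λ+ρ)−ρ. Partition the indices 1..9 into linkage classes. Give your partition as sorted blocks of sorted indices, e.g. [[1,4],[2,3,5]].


Dynkin diagram of C (from the 2 off-diagonal −1 entries): A_2.

Ā_19 reps of the 9 weights (A_2, coords as presented):

  λ_1 → (11, 4);  λ_2 → (1, 17);  λ_3 → (11, 4);  λ_4 → (1, 17);  λ_5 → (4, 6);  λ_6 → (1, 17);  λ_7 → (1, 17);  λ_8 → (11, 2);  λ_9 → (9, 9)

Partition of {1..9} into 5 W_19-dot-orbits:

[[1, 3], [2, 4, 6, 7], [5], [8], [9]]


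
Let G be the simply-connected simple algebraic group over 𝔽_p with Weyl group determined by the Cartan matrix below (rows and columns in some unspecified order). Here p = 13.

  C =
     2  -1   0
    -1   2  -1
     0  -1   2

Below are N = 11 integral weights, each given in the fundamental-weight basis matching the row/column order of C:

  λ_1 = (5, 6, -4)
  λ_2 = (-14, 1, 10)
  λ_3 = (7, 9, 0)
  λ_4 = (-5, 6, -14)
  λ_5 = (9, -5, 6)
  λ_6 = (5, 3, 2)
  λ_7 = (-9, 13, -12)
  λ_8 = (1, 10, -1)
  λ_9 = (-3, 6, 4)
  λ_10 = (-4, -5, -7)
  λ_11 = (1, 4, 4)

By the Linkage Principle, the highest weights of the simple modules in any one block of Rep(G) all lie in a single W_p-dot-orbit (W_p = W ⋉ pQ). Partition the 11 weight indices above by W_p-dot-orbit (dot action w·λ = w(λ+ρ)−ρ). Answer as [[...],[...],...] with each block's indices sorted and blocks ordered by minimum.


Cartan matrix: type A_3 (|W|=24); un-permuting the 3 rows.

Each λ_j+ρ reduced to Ā_13; 3-tuples below use C's row order:

    λ_1 → (6, 4, 3)
    λ_2 → (2, 11, 0)
    λ_3 → (2, 5, 5)
    λ_4 → (6, 4, 3)
    λ_5 → (6, 4, 3)
    λ_6 → (6, 4, 3)
    λ_7 → (2, 5, 5)
    λ_8 → (2, 11, 0)
    λ_9 → (2, 5, 5)
    λ_10 → (6, 4, 3)
    λ_11 → (2, 5, 5)

Linkage partition of the 11 weights (3 classes, p=13):

[[1, 4, 5, 6, 10], [2, 8], [3, 7, 9, 11]]


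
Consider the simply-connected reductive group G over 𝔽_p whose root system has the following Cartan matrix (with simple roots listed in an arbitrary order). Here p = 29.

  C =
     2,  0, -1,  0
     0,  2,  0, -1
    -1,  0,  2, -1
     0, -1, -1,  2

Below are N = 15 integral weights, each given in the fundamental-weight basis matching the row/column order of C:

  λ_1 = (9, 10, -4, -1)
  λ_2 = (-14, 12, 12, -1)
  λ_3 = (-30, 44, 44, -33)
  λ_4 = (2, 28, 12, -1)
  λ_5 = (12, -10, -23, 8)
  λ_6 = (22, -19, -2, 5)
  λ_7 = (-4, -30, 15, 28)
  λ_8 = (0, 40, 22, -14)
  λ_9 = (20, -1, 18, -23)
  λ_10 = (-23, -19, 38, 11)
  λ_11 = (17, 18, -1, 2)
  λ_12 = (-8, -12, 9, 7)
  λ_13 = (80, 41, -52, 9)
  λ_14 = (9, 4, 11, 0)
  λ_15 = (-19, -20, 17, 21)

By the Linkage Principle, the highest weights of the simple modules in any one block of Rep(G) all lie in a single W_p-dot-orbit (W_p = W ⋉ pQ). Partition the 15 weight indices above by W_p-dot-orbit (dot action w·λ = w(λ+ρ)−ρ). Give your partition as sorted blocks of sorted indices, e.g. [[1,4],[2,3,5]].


Type A_4, rank 4, |W|=120; reorder rows/cols to standard.

Alcove-folded reps (p=29, 15 weights, presented ϖ-order):

  1: (7, 8, 0, 3)
  2: (13, 13, 0, 0)
  3: (13, 13, 0, 0)
  4: (13, 13, 0, 0)
  5: (0, 13, 9, 0)
  6: (10, 5, 12, 1)
  7: (13, 13, 0, 0)
  8: (10, 5, 12, 1)
  9: (7, 8, 0, 3)
  10: (0, 6, 7, 4)
  11: (7, 8, 0, 3)
  12: (7, 8, 0, 3)
  13: (10, 5, 12, 1)
  14: (10, 5, 12, 1)
  15: (7, 8, 0, 3)

Grouping the 15 weights by Ā_29-representative: 5 linkage classes.

[[1, 9, 11, 12, 15], [2, 3, 4, 7], [5], [6, 8, 13, 14], [10]]


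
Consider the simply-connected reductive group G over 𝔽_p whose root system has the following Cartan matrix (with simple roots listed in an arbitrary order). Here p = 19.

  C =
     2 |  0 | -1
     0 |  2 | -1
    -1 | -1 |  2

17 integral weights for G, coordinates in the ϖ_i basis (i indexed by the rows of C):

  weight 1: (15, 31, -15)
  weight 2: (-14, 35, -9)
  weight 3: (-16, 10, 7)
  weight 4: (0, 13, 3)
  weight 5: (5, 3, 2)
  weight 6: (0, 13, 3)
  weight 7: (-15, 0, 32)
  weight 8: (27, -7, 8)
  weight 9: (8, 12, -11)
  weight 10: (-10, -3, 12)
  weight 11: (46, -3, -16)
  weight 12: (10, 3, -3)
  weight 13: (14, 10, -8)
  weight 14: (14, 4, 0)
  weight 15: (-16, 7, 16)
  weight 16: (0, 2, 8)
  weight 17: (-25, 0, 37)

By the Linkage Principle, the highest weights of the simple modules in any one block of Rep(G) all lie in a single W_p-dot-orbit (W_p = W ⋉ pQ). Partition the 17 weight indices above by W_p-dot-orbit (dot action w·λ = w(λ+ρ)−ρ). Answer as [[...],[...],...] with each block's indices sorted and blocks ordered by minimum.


A_3 Cartan matrix, 3 simple roots permuted; ρ=(1,1,1).

Each λ_j+ρ reduced to Ā_19; 3-tuples below use C's row order:

  λ_1+ρ ↦ (13, 3, 1) · λ_2+ρ ↦ (9, 2, 2) · λ_3+ρ ↦ (8, 4, 7) · λ_4+ρ ↦ (1, 14, 4) · λ_5+ρ ↦ (6, 4, 3) · λ_6+ρ ↦ (1, 14, 4) · λ_7+ρ ↦ (1, 14, 4) · λ_8+ρ ↦ (1, 3, 9) · λ_9+ρ ↦ (1, 3, 9) · λ_10+ρ ↦ (9, 2, 2) · λ_11+ρ ↦ (9, 2, 2) · λ_12+ρ ↦ (9, 2, 2) · λ_13+ρ ↦ (8, 4, 7) · λ_14+ρ ↦ (13, 3, 1) · λ_15+ρ ↦ (9, 2, 2) · λ_16+ρ ↦ (1, 3, 9) · λ_17+ρ ↦ (1, 14, 4)

Partition of {1..17} into 6 W_19-dot-orbits:

[[1, 14], [2, 10, 11, 12, 15], [3, 13], [4, 6, 7, 17], [5], [8, 9, 16]]


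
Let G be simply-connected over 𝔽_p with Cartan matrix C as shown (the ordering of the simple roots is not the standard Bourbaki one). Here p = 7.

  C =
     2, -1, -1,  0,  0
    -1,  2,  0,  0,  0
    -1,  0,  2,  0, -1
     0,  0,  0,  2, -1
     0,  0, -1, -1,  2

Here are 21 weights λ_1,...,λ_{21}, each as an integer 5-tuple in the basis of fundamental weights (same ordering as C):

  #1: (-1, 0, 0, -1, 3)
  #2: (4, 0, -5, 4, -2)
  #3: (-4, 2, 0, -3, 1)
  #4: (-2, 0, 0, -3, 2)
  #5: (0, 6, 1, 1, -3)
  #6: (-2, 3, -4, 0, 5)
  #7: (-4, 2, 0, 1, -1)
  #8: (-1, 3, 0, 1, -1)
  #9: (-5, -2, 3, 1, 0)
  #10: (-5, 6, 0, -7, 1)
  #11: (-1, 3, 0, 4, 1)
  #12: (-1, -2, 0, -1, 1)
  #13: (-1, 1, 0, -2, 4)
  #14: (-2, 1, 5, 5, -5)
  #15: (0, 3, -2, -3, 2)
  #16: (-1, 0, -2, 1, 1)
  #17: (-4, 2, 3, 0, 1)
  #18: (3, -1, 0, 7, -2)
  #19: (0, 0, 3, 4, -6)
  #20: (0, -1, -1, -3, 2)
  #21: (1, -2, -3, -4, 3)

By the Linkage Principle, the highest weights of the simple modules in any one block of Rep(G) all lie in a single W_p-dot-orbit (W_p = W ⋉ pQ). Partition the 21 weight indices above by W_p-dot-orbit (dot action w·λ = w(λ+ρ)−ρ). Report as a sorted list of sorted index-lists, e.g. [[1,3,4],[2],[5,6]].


A_5 Cartan matrix, 5 simple roots permuted; ρ=(1,1,1,1,1).

W_7-reps of the 21 weights in Ā_7 (same 5-coord order as C):

    [1] (0, 1, 1, 0, 4)
    [2] (0, 1, 1, 0, 4)
    [3] (1, 0, 0, 0, 2)
    [4] (1, 0, 0, 2, 1)
    [5] (0, 4, 1, 2, 0)
    [6] (3, 0, 1, 1, 2)
    [7] (1, 0, 0, 0, 2)
    [8] (0, 4, 1, 2, 0)
    [9] (0, 4, 1, 2, 0)
    [10] (3, 0, 1, 1, 2)
    [11] (1, 0, 0, 0, 2)
    [12] (1, 0, 0, 0, 2)
    [13] (0, 1, 1, 0, 4)
    [14] (0, 1, 1, 0, 4)
    [15] (0, 4, 1, 2, 0)
    [16] (1, 0, 0, 2, 1)
    [17] (3, 0, 1, 1, 2)
    [18] (0, 4, 1, 2, 0)
    [19] (0, 1, 1, 0, 4)
    [20] (1, 0, 0, 2, 1)
    [21] (1, 0, 0, 2, 1)

These 21 weights hit 5 W_7-dot-orbits; sizes (5, 4, 4, 5, 3):

[[1, 2, 13, 14, 19], [3, 7, 11, 12], [4, 16, 20, 21], [5, 8, 9, 15, 18], [6, 10, 17]]


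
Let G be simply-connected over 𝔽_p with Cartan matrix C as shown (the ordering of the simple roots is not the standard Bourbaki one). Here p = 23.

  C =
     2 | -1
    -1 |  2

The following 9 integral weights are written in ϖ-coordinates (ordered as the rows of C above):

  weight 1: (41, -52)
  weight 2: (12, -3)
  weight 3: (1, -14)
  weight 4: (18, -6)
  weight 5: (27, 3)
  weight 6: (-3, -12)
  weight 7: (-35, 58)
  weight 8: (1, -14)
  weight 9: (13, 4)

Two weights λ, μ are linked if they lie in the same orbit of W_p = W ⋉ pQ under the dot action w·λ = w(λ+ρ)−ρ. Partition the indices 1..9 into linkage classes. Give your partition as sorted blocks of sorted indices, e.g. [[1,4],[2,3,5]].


Root system A_2: the 2×2 matrix C matches after relabeling.

λ_j+ρ reflected into Ā_23 (⟨·,θ^∨⟩≤23); 2-tuples as given:

  λ_1+ρ ↦ (14, 5);  λ_2+ρ ↦ (11, 2);  λ_3+ρ ↦ (11, 2);  λ_4+ρ ↦ (14, 5);  λ_5+ρ ↦ (14, 5);  λ_6+ρ ↦ (11, 2);  λ_7+ρ ↦ (11, 2);  λ_8+ρ ↦ (11, 2);  λ_9+ρ ↦ (14, 5)

2 distinct reps among the 9 weights ⇒ 2 W_23-linkage classes:

[[1, 4, 5, 9], [2, 3, 6, 7, 8]]


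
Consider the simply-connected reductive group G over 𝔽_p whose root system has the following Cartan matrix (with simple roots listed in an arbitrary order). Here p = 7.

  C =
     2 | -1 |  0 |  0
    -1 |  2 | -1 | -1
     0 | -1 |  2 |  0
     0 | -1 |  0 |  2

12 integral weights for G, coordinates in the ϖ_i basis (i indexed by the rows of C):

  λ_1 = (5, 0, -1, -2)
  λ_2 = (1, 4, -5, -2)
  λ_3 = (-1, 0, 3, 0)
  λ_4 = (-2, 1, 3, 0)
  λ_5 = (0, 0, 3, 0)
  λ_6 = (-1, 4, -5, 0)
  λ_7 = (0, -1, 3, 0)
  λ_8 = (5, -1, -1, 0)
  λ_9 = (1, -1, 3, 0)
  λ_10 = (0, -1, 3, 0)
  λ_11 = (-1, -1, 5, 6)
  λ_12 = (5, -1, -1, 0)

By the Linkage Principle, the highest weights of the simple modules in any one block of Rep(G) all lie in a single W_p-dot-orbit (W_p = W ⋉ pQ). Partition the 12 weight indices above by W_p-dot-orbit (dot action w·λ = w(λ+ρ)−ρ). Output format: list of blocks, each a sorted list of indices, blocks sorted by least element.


Root system D_4: the 4×4 matrix C matches after relabeling.

W_7-reps of the 12 weights in Ā_7 (same 4-coord order as C):

  λ_1+ρ ↦ (6, 0, 0, 1) · λ_2+ρ ↦ (2, 0, 4, 1) · λ_3+ρ ↦ (0, 1, 4, 1) · λ_4+ρ ↦ (1, 0, 4, 1) · λ_5+ρ ↦ (1, 0, 4, 1) · λ_6+ρ ↦ (0, 1, 4, 1) · λ_7+ρ ↦ (1, 0, 4, 1) · λ_8+ρ ↦ (6, 0, 0, 1) · λ_9+ρ ↦ (2, 0, 4, 1) · λ_10+ρ ↦ (1, 0, 4, 1) · λ_11+ρ ↦ (6, 0, 0, 1) · λ_12+ρ ↦ (6, 0, 0, 1)

These 12 weights hit 4 W_7-dot-orbits; sizes (4, 2, 2, 4):

[[1, 8, 11, 12], [2, 9], [3, 6], [4, 5, 7, 10]]


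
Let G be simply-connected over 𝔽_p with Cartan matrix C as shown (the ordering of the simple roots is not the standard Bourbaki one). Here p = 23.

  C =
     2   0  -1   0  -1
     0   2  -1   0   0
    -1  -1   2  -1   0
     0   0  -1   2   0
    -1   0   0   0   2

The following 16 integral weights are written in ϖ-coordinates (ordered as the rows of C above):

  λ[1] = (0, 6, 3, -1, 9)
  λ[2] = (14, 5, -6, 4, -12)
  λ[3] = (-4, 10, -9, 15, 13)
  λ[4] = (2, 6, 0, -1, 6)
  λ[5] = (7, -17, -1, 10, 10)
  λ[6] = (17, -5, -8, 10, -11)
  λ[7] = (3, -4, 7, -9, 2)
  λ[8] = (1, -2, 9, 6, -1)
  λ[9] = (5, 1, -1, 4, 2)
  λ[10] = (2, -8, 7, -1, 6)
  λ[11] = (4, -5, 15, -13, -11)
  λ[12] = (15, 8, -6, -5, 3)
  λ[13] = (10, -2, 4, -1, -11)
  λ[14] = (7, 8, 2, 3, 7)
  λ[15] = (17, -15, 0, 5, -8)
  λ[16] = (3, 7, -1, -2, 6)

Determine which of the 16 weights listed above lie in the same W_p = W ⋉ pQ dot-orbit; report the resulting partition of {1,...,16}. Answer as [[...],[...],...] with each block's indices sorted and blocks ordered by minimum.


Dynkin diagram of C (from the 8 off-diagonal −1 entries): D_5.

λ_j+ρ reflected into Ā_23 (⟨·,θ^∨⟩≤23); 5-tuples as given:

    λ_1 → (3, 7, 1, 0, 7)
    λ_2 → (1, 1, 4, 0, 10)
    λ_3 → (1, 0, 3, 5, 3)
    λ_4 → (3, 7, 1, 0, 7)
    λ_5 → (1, 0, 3, 5, 3)
    λ_6 → (3, 7, 1, 0, 7)
    λ_7 → (1, 0, 3, 5, 3)
    λ_8 → (0, 1, 4, 7, 5)
    λ_9 → (6, 2, 0, 5, 3)
    λ_10 → (3, 7, 1, 0, 7)
    λ_11 → (0, 1, 4, 7, 5)
    λ_12 → (1, 0, 3, 5, 3)
    λ_13 → (1, 1, 4, 0, 10)
    λ_14 → (1, 0, 3, 5, 3)
    λ_15 → (0, 1, 4, 7, 5)
    λ_16 → (3, 7, 1, 0, 7)

Grouping the 16 weights by Ā_23-representative: 5 linkage classes.

[[1, 4, 6, 10, 16], [2, 13], [3, 5, 7, 12, 14], [8, 11, 15], [9]]


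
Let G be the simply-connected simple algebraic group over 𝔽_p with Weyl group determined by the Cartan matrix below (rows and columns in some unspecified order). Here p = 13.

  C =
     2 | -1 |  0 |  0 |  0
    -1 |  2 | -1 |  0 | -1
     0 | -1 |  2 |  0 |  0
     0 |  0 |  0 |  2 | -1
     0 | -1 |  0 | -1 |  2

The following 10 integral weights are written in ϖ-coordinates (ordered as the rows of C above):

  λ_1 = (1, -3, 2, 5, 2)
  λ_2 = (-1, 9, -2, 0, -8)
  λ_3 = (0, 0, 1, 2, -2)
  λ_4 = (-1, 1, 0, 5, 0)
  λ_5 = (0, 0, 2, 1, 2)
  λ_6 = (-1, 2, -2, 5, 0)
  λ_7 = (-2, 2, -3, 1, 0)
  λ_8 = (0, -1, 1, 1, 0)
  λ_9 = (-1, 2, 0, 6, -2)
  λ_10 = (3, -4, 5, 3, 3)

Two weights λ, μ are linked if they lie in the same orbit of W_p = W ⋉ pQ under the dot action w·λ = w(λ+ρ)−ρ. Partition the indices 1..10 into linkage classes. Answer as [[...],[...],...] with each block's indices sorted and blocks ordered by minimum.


C ↔ D_5 under row/col permutation; |W(D_5)| = 1920.

λ_j+ρ reflected into Ā_13 (⟨·,θ^∨⟩≤13); 5-tuples as given:

  1: (0, 2, 1, 6, 1) · 2: (0, 2, 1, 6, 1) · 3: (1, 0, 2, 2, 1) · 4: (0, 2, 1, 6, 1) · 5: (1, 1, 3, 2, 2) · 6: (0, 2, 1, 6, 1) · 7: (1, 0, 2, 2, 1) · 8: (1, 0, 2, 2, 1) · 9: (0, 2, 1, 6, 1) · 10: (1, 1, 3, 2, 2)

These 10 weights hit 3 W_13-dot-orbits; sizes (5, 3, 2):

[[1, 2, 4, 6, 9], [3, 7, 8], [5, 10]]


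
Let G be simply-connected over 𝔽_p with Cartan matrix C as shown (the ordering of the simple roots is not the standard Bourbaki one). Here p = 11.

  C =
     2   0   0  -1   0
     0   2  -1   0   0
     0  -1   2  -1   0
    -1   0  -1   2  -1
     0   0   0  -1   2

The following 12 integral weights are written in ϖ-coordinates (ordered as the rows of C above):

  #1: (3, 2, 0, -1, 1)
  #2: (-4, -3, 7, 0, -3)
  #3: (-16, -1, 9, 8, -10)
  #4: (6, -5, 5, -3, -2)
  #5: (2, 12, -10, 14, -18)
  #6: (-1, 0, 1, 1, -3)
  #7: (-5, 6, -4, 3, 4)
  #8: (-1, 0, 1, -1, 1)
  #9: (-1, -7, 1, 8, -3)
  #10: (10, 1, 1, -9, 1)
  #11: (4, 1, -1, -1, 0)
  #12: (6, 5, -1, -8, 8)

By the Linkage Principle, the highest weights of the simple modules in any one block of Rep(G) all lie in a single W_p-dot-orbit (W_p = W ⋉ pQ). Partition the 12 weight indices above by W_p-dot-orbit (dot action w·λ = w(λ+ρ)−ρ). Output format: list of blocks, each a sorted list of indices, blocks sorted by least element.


Cartan matrix: type D_5 (|W|=1920); un-permuting the 5 rows.

λ_j+ρ reflected into Ā_11 (⟨·,θ^∨⟩≤11); 5-tuples as given:

  [1] (4, 3, 1, 0, 2)
  [2] (1, 2, 2, 1, 2)
  [3] (4, 3, 1, 0, 2)
  [4] (4, 3, 1, 0, 2)
  [5] (0, 1, 2, 0, 2)
  [6] (0, 1, 2, 0, 2)
  [7] (1, 2, 2, 1, 2)
  [8] (0, 1, 2, 0, 2)
  [9] (0, 1, 2, 0, 2)
  [10] (1, 2, 2, 1, 2)
  [11] (5, 2, 0, 0, 1)
  [12] (0, 1, 2, 0, 2)

Grouping the 12 weights by Ā_11-representative: 4 linkage classes.

[[1, 3, 4], [2, 7, 10], [5, 6, 8, 9, 12], [11]]


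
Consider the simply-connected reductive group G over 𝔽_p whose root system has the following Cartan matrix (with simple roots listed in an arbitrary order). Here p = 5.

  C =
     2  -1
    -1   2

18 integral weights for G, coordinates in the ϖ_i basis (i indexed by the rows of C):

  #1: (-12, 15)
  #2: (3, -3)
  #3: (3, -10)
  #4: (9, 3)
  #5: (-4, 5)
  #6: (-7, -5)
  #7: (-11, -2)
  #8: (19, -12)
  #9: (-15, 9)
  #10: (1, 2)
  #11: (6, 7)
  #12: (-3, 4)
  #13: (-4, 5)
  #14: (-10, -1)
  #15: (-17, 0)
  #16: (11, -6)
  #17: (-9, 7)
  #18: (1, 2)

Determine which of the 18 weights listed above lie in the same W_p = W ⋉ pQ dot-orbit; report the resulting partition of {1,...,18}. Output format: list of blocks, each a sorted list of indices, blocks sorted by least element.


Cartan matrix: type A_2 (|W|=6); un-permuting the 2 rows.

Alcove-folded reps (p=5, 18 weights, presented ϖ-order):

    λ_1+ρ ↦ (4, 1)
    λ_2+ρ ↦ (2, 2)
    λ_3+ρ ↦ (1, 0)
    λ_4+ρ ↦ (4, 1)
    λ_5+ρ ↦ (2, 2)
    λ_6+ρ ↦ (1, 0)
    λ_7+ρ ↦ (4, 1)
    λ_8+ρ ↦ (1, 0)
    λ_9+ρ ↦ (4, 1)
    λ_10+ρ ↦ (2, 3)
    λ_11+ρ ↦ (2, 3)
    λ_12+ρ ↦ (2, 3)
    λ_13+ρ ↦ (2, 2)
    λ_14+ρ ↦ (4, 1)
    λ_15+ρ ↦ (1, 0)
    λ_16+ρ ↦ (2, 0)
    λ_17+ρ ↦ (2, 3)
    λ_18+ρ ↦ (2, 3)

The 18 indices split into 5 linkage classes (same alcove rep ⇔ same W_5-dot-orbit):

[[1, 4, 7, 9, 14], [2, 5, 13], [3, 6, 8, 15], [10, 11, 12, 17, 18], [16]]


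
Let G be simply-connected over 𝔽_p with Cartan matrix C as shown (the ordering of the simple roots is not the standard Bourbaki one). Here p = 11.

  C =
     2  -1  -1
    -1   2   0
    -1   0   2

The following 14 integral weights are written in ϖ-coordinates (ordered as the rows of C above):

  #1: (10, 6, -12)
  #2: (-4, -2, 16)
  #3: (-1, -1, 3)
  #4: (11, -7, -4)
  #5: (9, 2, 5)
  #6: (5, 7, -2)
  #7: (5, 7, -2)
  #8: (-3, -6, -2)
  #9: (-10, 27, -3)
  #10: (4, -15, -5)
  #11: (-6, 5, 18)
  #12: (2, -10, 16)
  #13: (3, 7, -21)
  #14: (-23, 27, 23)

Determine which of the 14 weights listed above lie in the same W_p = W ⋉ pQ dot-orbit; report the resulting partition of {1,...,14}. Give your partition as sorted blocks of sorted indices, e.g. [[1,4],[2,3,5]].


Type A_3, rank 3, |W|=24; reorder rows/cols to standard.

λ_j+ρ reflected into Ā_11 (⟨·,θ^∨⟩≤11); 3-tuples as given:

    1: (0, 0, 4)
    2: (2, 1, 5)
    3: (0, 0, 4)
    4: (3, 5, 2)
    5: (3, 5, 2)
    6: (3, 5, 2)
    7: (3, 5, 2)
    8: (2, 1, 5)
    9: (0, 6, 2)
    10: (2, 2, 6)
    11: (3, 5, 2)
    12: (0, 6, 2)
    13: (2, 1, 5)
    14: (0, 6, 2)

The 14 indices split into 5 linkage classes (same alcove rep ⇔ same W_11-dot-orbit):

[[1, 3], [2, 8, 13], [4, 5, 6, 7, 11], [9, 12, 14], [10]]


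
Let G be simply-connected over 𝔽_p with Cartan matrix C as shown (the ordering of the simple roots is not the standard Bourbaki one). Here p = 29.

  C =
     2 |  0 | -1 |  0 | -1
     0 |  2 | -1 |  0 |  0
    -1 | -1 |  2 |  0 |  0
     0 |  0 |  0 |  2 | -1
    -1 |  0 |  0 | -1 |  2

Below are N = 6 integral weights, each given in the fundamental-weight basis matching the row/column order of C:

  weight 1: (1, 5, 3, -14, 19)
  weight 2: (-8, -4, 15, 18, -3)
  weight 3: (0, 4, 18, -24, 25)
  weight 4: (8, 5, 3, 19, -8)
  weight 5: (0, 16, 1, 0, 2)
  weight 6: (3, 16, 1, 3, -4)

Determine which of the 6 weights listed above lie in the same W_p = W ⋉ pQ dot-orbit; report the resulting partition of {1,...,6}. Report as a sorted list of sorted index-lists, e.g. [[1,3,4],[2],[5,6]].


A_5 Cartan matrix, 5 simple roots permuted; ρ=(1,1,1,1,1).

Ā_29 reps of the 6 weights (A_5, coords as presented):

  λ_1+ρ ↦ (2, 3, 4, 10, 7)
  λ_2+ρ ↦ (2, 3, 4, 10, 7)
  λ_3+ρ ↦ (1, 17, 2, 1, 3)
  λ_4+ρ ↦ (2, 3, 4, 10, 7)
  λ_5+ρ ↦ (1, 17, 2, 1, 3)
  λ_6+ρ ↦ (1, 17, 2, 1, 3)

2 distinct reps among the 6 weights ⇒ 2 W_29-linkage classes:

[[1, 2, 4], [3, 5, 6]]


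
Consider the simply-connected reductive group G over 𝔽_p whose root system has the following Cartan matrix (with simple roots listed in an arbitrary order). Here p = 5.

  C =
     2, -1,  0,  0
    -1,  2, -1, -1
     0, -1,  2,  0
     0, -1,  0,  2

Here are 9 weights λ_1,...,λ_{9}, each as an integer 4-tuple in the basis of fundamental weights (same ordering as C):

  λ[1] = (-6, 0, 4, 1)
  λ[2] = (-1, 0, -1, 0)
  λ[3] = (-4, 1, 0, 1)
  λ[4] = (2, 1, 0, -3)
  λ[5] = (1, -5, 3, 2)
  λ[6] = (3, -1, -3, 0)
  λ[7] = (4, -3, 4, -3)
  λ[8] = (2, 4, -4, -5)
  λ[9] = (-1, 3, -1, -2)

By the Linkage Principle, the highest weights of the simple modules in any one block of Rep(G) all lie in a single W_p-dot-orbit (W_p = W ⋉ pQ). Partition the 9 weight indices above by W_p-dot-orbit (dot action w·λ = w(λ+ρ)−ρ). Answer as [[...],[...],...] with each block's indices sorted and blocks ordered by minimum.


Cartan matrix: type D_4 (|W|=192); un-permuting the 4 rows.

Ā_5 reps of the 9 weights (D_4, coords as presented):

  λ_1+ρ ↦ (0, 1, 0, 1)
  λ_2+ρ ↦ (0, 1, 0, 1)
  λ_3+ρ ↦ (2, 1, 0, 1)
  λ_4+ρ ↦ (2, 1, 0, 1)
  λ_5+ρ ↦ (2, 1, 0, 1)
  λ_6+ρ ↦ (2, 1, 0, 1)
  λ_7+ρ ↦ (0, 1, 0, 1)
  λ_8+ρ ↦ (0, 1, 0, 1)
  λ_9+ρ ↦ (0, 1, 0, 1)

Linkage partition of the 9 weights (2 classes, p=5):

[[1, 2, 7, 8, 9], [3, 4, 5, 6]]


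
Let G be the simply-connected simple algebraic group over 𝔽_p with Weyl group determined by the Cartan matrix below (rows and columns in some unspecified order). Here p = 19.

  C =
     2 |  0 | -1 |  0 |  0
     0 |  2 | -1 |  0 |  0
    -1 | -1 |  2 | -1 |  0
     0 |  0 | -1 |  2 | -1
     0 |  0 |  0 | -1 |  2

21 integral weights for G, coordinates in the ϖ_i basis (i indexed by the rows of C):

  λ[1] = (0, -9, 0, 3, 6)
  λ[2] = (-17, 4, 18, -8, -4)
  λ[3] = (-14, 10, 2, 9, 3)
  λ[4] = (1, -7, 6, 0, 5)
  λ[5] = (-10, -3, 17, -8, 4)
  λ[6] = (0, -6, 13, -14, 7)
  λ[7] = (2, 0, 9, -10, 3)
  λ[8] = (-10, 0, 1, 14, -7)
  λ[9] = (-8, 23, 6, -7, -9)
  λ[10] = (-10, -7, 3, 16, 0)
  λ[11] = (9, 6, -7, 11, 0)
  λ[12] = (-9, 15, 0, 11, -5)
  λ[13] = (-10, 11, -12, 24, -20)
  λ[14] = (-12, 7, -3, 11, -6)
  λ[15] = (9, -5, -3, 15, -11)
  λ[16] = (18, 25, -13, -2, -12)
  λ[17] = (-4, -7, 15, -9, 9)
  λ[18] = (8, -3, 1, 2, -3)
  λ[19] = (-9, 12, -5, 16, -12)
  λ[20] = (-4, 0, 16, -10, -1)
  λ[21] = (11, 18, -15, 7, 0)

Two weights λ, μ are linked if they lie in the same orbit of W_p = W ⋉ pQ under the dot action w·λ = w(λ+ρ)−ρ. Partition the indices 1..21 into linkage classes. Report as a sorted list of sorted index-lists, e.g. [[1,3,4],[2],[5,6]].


Root system D_5: the 5×5 matrix C matches after relabeling.

Alcove-folded reps (p=19, 21 weights, presented ϖ-order):

  λ_1+ρ ↦ (4, 1, 1, 1, 4)
  λ_2+ρ ↦ (9, 2, 0, 1, 2)
  λ_3+ρ ↦ (3, 1, 1, 4, 5)
  λ_4+ρ ↦ (2, 6, 1, 1, 6)
  λ_5+ρ ↦ (9, 2, 0, 1, 2)
  λ_6+ρ ↦ (3, 1, 1, 4, 5)
  λ_7+ρ ↦ (3, 1, 1, 4, 5)
  λ_8+ρ ↦ (2, 6, 1, 1, 6)
  λ_9+ρ ↦ (2, 5, 0, 5, 1)
  λ_10+ρ ↦ (2, 5, 1, 1, 2)
  λ_11+ρ ↦ (4, 1, 1, 1, 4)
  λ_12+ρ ↦ (2, 6, 1, 1, 6)
  λ_13+ρ ↦ (2, 5, 0, 5, 1)
  λ_14+ρ ↦ (2, 5, 0, 5, 1)
  λ_15+ρ ↦ (3, 1, 1, 4, 5)
  λ_16+ρ ↦ (2, 5, 0, 5, 1)
  λ_17+ρ ↦ (2, 5, 1, 1, 2)
  λ_18+ρ ↦ (9, 2, 0, 1, 2)
  λ_19+ρ ↦ (4, 1, 1, 1, 4)
  λ_20+ρ ↦ (3, 1, 1, 4, 5)
  λ_21+ρ ↦ (2, 5, 0, 5, 1)

6 distinct reps among the 21 weights ⇒ 6 W_19-linkage classes:

[[1, 11, 19], [2, 5, 18], [3, 6, 7, 15, 20], [4, 8, 12], [9, 13, 14, 16, 21], [10, 17]]


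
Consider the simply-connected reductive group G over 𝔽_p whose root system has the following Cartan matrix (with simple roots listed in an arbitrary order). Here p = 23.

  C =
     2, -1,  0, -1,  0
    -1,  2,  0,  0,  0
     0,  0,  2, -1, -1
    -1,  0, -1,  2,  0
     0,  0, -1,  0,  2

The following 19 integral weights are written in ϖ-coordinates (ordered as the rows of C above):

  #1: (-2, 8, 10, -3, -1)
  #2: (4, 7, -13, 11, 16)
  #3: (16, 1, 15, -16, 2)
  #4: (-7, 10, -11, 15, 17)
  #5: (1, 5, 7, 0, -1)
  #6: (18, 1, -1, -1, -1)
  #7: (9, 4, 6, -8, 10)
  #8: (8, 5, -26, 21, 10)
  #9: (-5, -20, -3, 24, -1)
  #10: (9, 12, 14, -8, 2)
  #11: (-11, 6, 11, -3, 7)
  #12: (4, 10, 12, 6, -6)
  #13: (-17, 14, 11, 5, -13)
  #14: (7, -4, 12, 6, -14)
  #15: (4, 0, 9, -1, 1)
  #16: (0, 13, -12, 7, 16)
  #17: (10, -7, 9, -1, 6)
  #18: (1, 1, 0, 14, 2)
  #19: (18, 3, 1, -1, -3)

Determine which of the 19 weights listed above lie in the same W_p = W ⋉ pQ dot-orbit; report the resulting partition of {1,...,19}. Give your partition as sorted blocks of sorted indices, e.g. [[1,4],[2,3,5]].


C ↔ A_5 under row/col permutation; |W(A_5)| = 720.

Ā_23 reps of the 19 weights (A_5, coords as presented):

    λ_1+ρ ↦ (2, 6, 8, 1, 0)
    λ_2+ρ ↦ (5, 1, 10, 0, 2)
    λ_3+ρ ↦ (2, 2, 1, 15, 3)
    λ_4+ρ ↦ (5, 1, 10, 0, 2)
    λ_5+ρ ↦ (2, 6, 8, 1, 0)
    λ_6+ρ ↦ (19, 2, 0, 0, 0)
    λ_7+ρ ↦ (3, 2, 0, 7, 8)
    λ_8+ρ ↦ (2, 6, 8, 1, 0)
    λ_9+ρ ↦ (19, 2, 0, 0, 0)
    λ_10+ρ ↦ (3, 2, 0, 7, 8)
    λ_11+ρ ↦ (3, 2, 0, 7, 8)
    λ_12+ρ ↦ (3, 2, 0, 7, 8)
    λ_13+ρ ↦ (5, 1, 10, 0, 2)
    λ_14+ρ ↦ (3, 2, 0, 7, 8)
    λ_15+ρ ↦ (5, 1, 10, 0, 2)
    λ_16+ρ ↦ (2, 6, 8, 1, 0)
    λ_17+ρ ↦ (5, 1, 10, 0, 2)
    λ_18+ρ ↦ (2, 2, 1, 15, 3)
    λ_19+ρ ↦ (19, 2, 0, 0, 0)

Linkage partition of the 19 weights (5 classes, p=23):

[[1, 5, 8, 16], [2, 4, 13, 15, 17], [3, 18], [6, 9, 19], [7, 10, 11, 12, 14]]


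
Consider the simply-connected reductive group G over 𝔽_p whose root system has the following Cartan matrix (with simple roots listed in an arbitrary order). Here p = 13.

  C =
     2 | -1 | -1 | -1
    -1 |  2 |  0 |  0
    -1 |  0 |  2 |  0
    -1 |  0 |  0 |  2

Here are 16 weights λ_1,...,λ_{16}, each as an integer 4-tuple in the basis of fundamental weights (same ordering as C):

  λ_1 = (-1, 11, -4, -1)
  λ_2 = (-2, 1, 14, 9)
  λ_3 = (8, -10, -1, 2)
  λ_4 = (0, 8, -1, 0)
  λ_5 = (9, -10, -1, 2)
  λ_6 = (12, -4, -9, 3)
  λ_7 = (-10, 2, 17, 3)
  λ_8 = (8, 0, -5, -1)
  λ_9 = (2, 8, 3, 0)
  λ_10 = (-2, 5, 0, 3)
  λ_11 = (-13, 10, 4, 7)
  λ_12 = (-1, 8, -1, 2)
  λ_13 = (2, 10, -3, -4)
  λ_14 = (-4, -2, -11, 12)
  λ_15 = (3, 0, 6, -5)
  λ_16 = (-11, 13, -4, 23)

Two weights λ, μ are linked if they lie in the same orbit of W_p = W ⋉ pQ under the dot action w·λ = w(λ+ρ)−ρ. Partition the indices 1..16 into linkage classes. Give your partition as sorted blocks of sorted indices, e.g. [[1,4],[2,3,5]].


Type D_4, rank 4, |W|=192; reorder rows/cols to standard.

Alcove-folded reps (p=13, 16 weights, presented ϖ-order):

  λ_1 → (0, 9, 0, 3)
  λ_2 → (1, 9, 0, 1)
  λ_3 → (0, 9, 0, 3)
  λ_4 → (1, 9, 0, 1)
  λ_5 → (0, 9, 0, 3)
  λ_6 → (3, 1, 4, 0)
  λ_7 → (3, 1, 4, 0)
  λ_8 → (3, 1, 4, 0)
  λ_9 → (1, 5, 0, 3)
  λ_10 → (1, 5, 0, 3)
  λ_11 → (0, 1, 7, 4)
  λ_12 → (0, 9, 0, 3)
  λ_13 → (1, 9, 0, 1)
  λ_14 → (0, 9, 0, 3)
  λ_15 → (0, 1, 7, 4)
  λ_16 → (1, 9, 0, 1)

The 16 indices split into 5 linkage classes (same alcove rep ⇔ same W_13-dot-orbit):

[[1, 3, 5, 12, 14], [2, 4, 13, 16], [6, 7, 8], [9, 10], [11, 15]]


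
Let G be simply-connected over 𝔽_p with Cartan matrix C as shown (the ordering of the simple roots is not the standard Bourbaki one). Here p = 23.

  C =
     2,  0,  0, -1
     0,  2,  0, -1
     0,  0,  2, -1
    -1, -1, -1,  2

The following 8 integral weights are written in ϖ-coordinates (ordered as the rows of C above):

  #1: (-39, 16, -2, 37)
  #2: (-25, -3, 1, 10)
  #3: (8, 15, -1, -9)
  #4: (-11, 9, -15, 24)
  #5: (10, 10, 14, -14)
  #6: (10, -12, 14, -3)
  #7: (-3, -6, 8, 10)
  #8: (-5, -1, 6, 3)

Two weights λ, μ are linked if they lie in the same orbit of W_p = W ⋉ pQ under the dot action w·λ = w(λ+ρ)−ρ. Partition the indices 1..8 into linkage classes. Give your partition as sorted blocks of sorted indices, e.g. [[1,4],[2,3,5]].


D_4 Cartan matrix, 4 simple roots permuted; ρ=(1,1,1,1).

Folding the 8 weights λ_j+ρ into Ā_23 (reps in the given 4-coord order):

  λ_1+ρ ↦ (1, 8, 8, 0) · λ_2+ρ ↦ (2, 2, 2, 8) · λ_3+ρ ↦ (1, 8, 8, 0) · λ_4+ρ ↦ (2, 2, 2, 8) · λ_5+ρ ↦ (2, 2, 2, 8) · λ_6+ρ ↦ (2, 2, 2, 8) · λ_7+ρ ↦ (2, 5, 9, 3) · λ_8+ρ ↦ (4, 0, 7, 0)

Linkage partition of the 8 weights (4 classes, p=23):

[[1, 3], [2, 4, 5, 6], [7], [8]]


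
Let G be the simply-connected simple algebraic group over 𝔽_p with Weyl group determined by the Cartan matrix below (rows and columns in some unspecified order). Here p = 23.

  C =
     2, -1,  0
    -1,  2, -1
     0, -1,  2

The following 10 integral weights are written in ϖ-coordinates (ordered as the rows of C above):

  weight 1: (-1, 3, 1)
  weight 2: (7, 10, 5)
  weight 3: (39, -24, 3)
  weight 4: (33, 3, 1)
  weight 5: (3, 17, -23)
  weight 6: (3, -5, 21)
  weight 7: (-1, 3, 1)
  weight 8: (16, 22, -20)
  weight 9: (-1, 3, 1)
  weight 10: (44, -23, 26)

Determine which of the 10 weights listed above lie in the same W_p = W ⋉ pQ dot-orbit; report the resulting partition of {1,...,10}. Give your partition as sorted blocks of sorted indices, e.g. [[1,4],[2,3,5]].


A_3 Cartan matrix, 3 simple roots permuted; ρ=(1,1,1).

Ā_23 reps of the 10 weights (A_3, coords as presented):

  λ_1 → (0, 4, 2);  λ_2 → (6, 11, 4);  λ_3 → (0, 4, 2);  λ_4 → (6, 11, 4);  λ_5 → (0, 4, 18);  λ_6 → (0, 4, 18);  λ_7 → (0, 4, 2);  λ_8 → (0, 4, 2);  λ_9 → (0, 4, 2);  λ_10 → (0, 4, 18)

Linkage partition of the 10 weights (3 classes, p=23):

[[1, 3, 7, 8, 9], [2, 4], [5, 6, 10]]


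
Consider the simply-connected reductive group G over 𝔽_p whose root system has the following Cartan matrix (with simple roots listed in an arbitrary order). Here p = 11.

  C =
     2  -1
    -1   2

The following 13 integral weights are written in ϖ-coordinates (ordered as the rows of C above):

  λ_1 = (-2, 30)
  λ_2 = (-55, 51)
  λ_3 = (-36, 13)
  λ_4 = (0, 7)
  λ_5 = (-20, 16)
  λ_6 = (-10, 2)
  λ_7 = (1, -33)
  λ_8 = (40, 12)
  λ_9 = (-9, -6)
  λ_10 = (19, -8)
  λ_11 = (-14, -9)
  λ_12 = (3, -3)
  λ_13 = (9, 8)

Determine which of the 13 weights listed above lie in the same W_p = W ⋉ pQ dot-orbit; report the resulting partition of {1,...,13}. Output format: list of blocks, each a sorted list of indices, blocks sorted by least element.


Type A_2, rank 2, |W|=6; reorder rows/cols to standard.

Each λ_j+ρ reduced to Ā_11; 2-tuples below use C's row order:

  λ_1 → (2, 1)
  λ_2 → (1, 8)
  λ_3 → (1, 8)
  λ_4 → (1, 8)
  λ_5 → (3, 6)
  λ_6 → (3, 6)
  λ_7 → (2, 1)
  λ_8 → (2, 1)
  λ_9 → (3, 6)
  λ_10 → (2, 2)
  λ_11 → (2, 1)
  λ_12 → (2, 2)
  λ_13 → (2, 1)

The 13 indices split into 4 linkage classes (same alcove rep ⇔ same W_11-dot-orbit):

[[1, 7, 8, 11, 13], [2, 3, 4], [5, 6, 9], [10, 12]]


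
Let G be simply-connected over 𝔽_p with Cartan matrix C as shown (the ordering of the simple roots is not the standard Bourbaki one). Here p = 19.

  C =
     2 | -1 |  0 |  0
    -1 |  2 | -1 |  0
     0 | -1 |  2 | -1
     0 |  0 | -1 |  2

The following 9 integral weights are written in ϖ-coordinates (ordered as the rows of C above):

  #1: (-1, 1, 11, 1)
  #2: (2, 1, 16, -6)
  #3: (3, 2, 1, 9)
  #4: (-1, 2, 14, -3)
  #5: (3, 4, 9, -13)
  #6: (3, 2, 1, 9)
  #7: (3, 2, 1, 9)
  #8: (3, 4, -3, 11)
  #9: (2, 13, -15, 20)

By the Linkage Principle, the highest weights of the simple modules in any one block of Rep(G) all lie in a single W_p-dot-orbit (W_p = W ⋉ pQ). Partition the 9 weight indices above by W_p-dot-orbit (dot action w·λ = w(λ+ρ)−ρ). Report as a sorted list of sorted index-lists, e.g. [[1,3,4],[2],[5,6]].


Cartan matrix: type A_4 (|W|=120); un-permuting the 4 rows.

Alcove-folded reps (p=19, 9 weights, presented ϖ-order):

  1: (0, 2, 12, 2)
  2: (0, 2, 12, 2)
  3: (4, 3, 2, 10)
  4: (0, 3, 13, 2)
  5: (4, 3, 2, 10)
  6: (4, 3, 2, 10)
  7: (4, 3, 2, 10)
  8: (4, 3, 2, 10)
  9: (0, 2, 12, 2)

Partition of {1..9} into 3 W_19-dot-orbits:

[[1, 2, 9], [3, 5, 6, 7, 8], [4]]


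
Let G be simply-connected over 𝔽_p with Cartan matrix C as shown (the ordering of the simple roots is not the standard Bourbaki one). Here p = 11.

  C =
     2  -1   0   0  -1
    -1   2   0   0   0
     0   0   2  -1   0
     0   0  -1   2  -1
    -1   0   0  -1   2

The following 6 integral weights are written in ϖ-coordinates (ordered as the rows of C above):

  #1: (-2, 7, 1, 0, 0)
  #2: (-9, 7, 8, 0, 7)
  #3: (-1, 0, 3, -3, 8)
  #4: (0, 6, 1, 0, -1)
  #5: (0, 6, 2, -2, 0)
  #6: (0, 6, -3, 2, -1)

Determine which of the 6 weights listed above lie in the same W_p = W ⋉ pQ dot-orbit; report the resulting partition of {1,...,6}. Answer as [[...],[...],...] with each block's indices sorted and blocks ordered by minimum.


C ↔ A_5 under row/col permutation; |W(A_5)| = 720.

Each λ_j+ρ reduced to Ā_11; 5-tuples below use C's row order:

  1: (1, 7, 2, 1, 0)
  2: (1, 7, 2, 1, 0)
  3: (0, 0, 1, 2, 7)
  4: (1, 7, 2, 1, 0)
  5: (1, 7, 2, 1, 0)
  6: (1, 7, 2, 1, 0)

Partition of {1..6} into 2 W_11-dot-orbits:

[[1, 2, 4, 5, 6], [3]]


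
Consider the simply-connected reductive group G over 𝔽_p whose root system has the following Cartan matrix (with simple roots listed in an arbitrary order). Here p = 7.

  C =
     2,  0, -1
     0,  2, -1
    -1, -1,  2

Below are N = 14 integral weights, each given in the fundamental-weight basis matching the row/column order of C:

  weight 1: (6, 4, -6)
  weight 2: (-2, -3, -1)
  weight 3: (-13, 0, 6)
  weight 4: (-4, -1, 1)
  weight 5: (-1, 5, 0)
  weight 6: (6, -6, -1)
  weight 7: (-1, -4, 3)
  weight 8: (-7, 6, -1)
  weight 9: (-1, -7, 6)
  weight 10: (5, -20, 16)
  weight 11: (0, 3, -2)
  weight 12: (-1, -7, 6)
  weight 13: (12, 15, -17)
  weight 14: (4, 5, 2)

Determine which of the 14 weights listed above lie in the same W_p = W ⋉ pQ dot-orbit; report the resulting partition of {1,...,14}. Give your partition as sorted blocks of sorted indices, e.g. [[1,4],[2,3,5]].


Cartan matrix: type A_3 (|W|=24); un-permuting the 3 rows.

Ā_7 reps of the 14 weights (A_3, coords as presented):

  [1] (2, 0, 5)
  [2] (2, 1, 0)
  [3] (2, 1, 0)
  [4] (2, 1, 0)
  [5] (0, 6, 1)
  [6] (2, 0, 5)
  [7] (0, 3, 1)
  [8] (0, 1, 6)
  [9] (0, 6, 1)
  [10] (1, 2, 2)
  [11] (0, 3, 1)
  [12] (0, 6, 1)
  [13] (2, 1, 0)
  [14] (2, 1, 0)

Grouping the 14 weights by Ā_7-representative: 6 linkage classes.

[[1, 6], [2, 3, 4, 13, 14], [5, 9, 12], [7, 11], [8], [10]]
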